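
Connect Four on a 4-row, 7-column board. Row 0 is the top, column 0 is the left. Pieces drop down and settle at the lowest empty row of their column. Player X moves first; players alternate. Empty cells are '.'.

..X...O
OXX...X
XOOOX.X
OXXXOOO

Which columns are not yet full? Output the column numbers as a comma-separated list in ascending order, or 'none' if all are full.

col 0: top cell = '.' → open
col 1: top cell = '.' → open
col 2: top cell = 'X' → FULL
col 3: top cell = '.' → open
col 4: top cell = '.' → open
col 5: top cell = '.' → open
col 6: top cell = 'O' → FULL

Answer: 0,1,3,4,5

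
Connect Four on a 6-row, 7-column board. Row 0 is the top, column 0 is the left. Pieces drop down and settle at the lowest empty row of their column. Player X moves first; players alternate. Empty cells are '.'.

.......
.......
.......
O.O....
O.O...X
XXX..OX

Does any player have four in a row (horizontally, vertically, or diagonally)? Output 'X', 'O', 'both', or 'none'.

none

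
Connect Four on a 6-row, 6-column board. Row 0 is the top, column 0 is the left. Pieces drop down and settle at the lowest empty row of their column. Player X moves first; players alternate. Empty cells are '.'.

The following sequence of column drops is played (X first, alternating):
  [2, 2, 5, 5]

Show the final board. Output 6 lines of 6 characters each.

Move 1: X drops in col 2, lands at row 5
Move 2: O drops in col 2, lands at row 4
Move 3: X drops in col 5, lands at row 5
Move 4: O drops in col 5, lands at row 4

Answer: ......
......
......
......
..O..O
..X..X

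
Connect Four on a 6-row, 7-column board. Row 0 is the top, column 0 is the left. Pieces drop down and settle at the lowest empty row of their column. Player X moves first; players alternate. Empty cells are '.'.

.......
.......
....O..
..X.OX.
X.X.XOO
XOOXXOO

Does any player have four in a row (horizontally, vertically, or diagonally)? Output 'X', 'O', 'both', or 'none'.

none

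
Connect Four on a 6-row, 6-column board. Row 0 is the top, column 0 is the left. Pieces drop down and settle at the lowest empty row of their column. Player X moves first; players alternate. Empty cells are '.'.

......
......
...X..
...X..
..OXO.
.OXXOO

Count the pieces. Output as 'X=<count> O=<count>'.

X=5 O=5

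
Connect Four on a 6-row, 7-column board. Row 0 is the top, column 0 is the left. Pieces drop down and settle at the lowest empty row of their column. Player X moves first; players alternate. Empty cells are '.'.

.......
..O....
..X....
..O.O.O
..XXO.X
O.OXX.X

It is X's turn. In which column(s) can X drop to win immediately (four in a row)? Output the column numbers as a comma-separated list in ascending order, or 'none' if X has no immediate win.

Answer: 5

Derivation:
col 0: drop X → no win
col 1: drop X → no win
col 2: drop X → no win
col 3: drop X → no win
col 4: drop X → no win
col 5: drop X → WIN!
col 6: drop X → no win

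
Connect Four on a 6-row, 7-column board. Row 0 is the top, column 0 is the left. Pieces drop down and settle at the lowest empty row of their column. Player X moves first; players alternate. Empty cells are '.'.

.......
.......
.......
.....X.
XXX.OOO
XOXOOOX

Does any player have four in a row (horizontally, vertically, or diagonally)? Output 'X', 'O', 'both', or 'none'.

none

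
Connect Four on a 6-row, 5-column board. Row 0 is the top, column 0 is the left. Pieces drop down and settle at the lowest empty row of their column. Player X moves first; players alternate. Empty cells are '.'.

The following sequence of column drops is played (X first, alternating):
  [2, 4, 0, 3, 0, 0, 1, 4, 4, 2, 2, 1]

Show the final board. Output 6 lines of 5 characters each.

Answer: .....
.....
.....
O.X.X
XOO.O
XXXOO

Derivation:
Move 1: X drops in col 2, lands at row 5
Move 2: O drops in col 4, lands at row 5
Move 3: X drops in col 0, lands at row 5
Move 4: O drops in col 3, lands at row 5
Move 5: X drops in col 0, lands at row 4
Move 6: O drops in col 0, lands at row 3
Move 7: X drops in col 1, lands at row 5
Move 8: O drops in col 4, lands at row 4
Move 9: X drops in col 4, lands at row 3
Move 10: O drops in col 2, lands at row 4
Move 11: X drops in col 2, lands at row 3
Move 12: O drops in col 1, lands at row 4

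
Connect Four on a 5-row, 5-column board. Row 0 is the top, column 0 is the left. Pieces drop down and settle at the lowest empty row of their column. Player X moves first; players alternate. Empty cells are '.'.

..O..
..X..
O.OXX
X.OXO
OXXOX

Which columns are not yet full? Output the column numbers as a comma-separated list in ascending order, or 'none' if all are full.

Answer: 0,1,3,4

Derivation:
col 0: top cell = '.' → open
col 1: top cell = '.' → open
col 2: top cell = 'O' → FULL
col 3: top cell = '.' → open
col 4: top cell = '.' → open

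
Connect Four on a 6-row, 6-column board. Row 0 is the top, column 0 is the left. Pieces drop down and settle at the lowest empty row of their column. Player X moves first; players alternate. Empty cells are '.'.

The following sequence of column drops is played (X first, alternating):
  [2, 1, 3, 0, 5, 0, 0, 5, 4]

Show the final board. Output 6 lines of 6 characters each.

Move 1: X drops in col 2, lands at row 5
Move 2: O drops in col 1, lands at row 5
Move 3: X drops in col 3, lands at row 5
Move 4: O drops in col 0, lands at row 5
Move 5: X drops in col 5, lands at row 5
Move 6: O drops in col 0, lands at row 4
Move 7: X drops in col 0, lands at row 3
Move 8: O drops in col 5, lands at row 4
Move 9: X drops in col 4, lands at row 5

Answer: ......
......
......
X.....
O....O
OOXXXX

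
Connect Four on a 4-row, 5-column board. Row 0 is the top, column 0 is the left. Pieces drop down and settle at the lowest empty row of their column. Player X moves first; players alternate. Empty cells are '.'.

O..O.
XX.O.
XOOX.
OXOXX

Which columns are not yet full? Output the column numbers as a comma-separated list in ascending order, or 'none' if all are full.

col 0: top cell = 'O' → FULL
col 1: top cell = '.' → open
col 2: top cell = '.' → open
col 3: top cell = 'O' → FULL
col 4: top cell = '.' → open

Answer: 1,2,4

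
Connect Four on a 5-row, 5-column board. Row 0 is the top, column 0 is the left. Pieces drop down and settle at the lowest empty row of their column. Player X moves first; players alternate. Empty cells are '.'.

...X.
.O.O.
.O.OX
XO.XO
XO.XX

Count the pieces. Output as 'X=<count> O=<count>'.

X=7 O=7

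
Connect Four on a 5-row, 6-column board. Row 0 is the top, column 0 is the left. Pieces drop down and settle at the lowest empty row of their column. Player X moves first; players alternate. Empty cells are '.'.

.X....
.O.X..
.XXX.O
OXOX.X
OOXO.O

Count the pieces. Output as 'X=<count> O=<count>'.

X=9 O=8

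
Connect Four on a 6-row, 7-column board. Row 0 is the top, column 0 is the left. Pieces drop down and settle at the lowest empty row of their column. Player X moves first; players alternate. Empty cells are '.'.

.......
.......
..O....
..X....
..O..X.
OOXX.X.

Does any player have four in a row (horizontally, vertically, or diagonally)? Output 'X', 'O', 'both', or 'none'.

none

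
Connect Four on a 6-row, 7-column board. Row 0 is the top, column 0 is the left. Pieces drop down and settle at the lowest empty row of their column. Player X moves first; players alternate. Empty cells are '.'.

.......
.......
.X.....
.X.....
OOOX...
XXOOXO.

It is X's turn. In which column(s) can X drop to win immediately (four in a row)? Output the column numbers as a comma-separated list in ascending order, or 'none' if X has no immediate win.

col 0: drop X → no win
col 1: drop X → no win
col 2: drop X → WIN!
col 3: drop X → no win
col 4: drop X → no win
col 5: drop X → no win
col 6: drop X → no win

Answer: 2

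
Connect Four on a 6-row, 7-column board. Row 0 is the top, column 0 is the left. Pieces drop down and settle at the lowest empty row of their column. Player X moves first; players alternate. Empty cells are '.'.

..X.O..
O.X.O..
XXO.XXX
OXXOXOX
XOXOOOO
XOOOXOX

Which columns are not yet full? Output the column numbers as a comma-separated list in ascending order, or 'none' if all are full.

col 0: top cell = '.' → open
col 1: top cell = '.' → open
col 2: top cell = 'X' → FULL
col 3: top cell = '.' → open
col 4: top cell = 'O' → FULL
col 5: top cell = '.' → open
col 6: top cell = '.' → open

Answer: 0,1,3,5,6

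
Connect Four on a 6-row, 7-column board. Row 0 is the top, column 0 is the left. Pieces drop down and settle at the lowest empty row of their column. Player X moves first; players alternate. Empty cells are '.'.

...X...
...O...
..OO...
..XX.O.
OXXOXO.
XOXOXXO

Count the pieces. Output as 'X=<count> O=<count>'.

X=10 O=10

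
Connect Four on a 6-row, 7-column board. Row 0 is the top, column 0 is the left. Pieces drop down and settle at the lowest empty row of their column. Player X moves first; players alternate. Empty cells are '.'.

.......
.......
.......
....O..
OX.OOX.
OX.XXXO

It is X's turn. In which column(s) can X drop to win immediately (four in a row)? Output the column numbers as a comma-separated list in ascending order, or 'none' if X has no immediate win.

col 0: drop X → no win
col 1: drop X → no win
col 2: drop X → WIN!
col 3: drop X → no win
col 4: drop X → no win
col 5: drop X → no win
col 6: drop X → no win

Answer: 2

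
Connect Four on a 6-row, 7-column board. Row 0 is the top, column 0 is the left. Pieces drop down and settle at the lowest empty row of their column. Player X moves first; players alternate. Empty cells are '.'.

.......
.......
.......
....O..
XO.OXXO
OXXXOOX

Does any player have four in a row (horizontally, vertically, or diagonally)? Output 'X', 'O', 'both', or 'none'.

none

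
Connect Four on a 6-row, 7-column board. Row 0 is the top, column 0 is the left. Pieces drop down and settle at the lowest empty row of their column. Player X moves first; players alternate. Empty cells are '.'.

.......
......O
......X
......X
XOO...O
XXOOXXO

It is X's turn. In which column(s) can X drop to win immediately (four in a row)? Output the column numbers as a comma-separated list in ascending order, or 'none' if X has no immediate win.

Answer: none

Derivation:
col 0: drop X → no win
col 1: drop X → no win
col 2: drop X → no win
col 3: drop X → no win
col 4: drop X → no win
col 5: drop X → no win
col 6: drop X → no win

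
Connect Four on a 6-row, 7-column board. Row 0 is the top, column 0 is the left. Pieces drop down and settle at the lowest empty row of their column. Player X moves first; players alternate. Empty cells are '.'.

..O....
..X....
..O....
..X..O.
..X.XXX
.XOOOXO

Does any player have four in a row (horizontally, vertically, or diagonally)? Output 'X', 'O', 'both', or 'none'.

none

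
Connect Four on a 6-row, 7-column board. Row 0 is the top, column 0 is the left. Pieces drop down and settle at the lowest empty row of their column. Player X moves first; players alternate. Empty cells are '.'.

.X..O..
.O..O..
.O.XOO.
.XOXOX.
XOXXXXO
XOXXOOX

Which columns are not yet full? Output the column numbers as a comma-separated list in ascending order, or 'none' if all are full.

col 0: top cell = '.' → open
col 1: top cell = 'X' → FULL
col 2: top cell = '.' → open
col 3: top cell = '.' → open
col 4: top cell = 'O' → FULL
col 5: top cell = '.' → open
col 6: top cell = '.' → open

Answer: 0,2,3,5,6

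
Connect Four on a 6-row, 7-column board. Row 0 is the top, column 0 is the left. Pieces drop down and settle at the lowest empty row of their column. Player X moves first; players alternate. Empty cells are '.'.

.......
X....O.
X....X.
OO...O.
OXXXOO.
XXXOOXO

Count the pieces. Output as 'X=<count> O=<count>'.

X=10 O=10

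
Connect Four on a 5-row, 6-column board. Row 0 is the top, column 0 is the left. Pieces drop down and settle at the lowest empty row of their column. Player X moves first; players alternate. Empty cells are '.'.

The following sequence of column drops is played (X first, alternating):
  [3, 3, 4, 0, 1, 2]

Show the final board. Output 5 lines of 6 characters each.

Move 1: X drops in col 3, lands at row 4
Move 2: O drops in col 3, lands at row 3
Move 3: X drops in col 4, lands at row 4
Move 4: O drops in col 0, lands at row 4
Move 5: X drops in col 1, lands at row 4
Move 6: O drops in col 2, lands at row 4

Answer: ......
......
......
...O..
OXOXX.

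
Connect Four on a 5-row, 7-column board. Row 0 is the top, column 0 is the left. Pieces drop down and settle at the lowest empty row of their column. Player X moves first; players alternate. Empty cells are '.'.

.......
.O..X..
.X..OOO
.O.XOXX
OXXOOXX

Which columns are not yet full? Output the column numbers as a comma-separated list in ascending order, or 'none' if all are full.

col 0: top cell = '.' → open
col 1: top cell = '.' → open
col 2: top cell = '.' → open
col 3: top cell = '.' → open
col 4: top cell = '.' → open
col 5: top cell = '.' → open
col 6: top cell = '.' → open

Answer: 0,1,2,3,4,5,6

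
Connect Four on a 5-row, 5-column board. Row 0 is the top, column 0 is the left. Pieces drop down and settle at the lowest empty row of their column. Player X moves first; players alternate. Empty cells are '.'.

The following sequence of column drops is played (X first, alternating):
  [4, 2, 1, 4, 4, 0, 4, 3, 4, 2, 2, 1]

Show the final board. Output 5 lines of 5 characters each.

Move 1: X drops in col 4, lands at row 4
Move 2: O drops in col 2, lands at row 4
Move 3: X drops in col 1, lands at row 4
Move 4: O drops in col 4, lands at row 3
Move 5: X drops in col 4, lands at row 2
Move 6: O drops in col 0, lands at row 4
Move 7: X drops in col 4, lands at row 1
Move 8: O drops in col 3, lands at row 4
Move 9: X drops in col 4, lands at row 0
Move 10: O drops in col 2, lands at row 3
Move 11: X drops in col 2, lands at row 2
Move 12: O drops in col 1, lands at row 3

Answer: ....X
....X
..X.X
.OO.O
OXOOX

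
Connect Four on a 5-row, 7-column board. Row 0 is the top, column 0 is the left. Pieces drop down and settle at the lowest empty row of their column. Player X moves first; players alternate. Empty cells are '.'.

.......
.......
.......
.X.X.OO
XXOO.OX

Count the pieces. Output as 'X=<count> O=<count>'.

X=5 O=5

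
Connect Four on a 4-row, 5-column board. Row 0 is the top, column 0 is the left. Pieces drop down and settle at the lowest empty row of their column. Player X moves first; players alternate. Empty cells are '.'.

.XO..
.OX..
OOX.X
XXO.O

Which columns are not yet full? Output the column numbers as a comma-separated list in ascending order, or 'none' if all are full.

Answer: 0,3,4

Derivation:
col 0: top cell = '.' → open
col 1: top cell = 'X' → FULL
col 2: top cell = 'O' → FULL
col 3: top cell = '.' → open
col 4: top cell = '.' → open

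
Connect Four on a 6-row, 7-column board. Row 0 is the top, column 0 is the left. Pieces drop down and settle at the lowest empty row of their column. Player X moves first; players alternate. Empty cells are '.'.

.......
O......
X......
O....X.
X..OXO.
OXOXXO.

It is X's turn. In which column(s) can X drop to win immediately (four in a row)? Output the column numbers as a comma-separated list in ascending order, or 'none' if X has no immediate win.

Answer: none

Derivation:
col 0: drop X → no win
col 1: drop X → no win
col 2: drop X → no win
col 3: drop X → no win
col 4: drop X → no win
col 5: drop X → no win
col 6: drop X → no win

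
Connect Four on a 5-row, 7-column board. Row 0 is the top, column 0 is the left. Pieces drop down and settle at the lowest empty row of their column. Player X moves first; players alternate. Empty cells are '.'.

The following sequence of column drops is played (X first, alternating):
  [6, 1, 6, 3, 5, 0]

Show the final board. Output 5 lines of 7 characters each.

Move 1: X drops in col 6, lands at row 4
Move 2: O drops in col 1, lands at row 4
Move 3: X drops in col 6, lands at row 3
Move 4: O drops in col 3, lands at row 4
Move 5: X drops in col 5, lands at row 4
Move 6: O drops in col 0, lands at row 4

Answer: .......
.......
.......
......X
OO.O.XX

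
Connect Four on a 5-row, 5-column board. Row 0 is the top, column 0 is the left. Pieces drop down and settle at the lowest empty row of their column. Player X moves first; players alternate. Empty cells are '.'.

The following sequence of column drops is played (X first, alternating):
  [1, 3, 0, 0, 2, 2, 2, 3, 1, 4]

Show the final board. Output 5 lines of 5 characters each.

Move 1: X drops in col 1, lands at row 4
Move 2: O drops in col 3, lands at row 4
Move 3: X drops in col 0, lands at row 4
Move 4: O drops in col 0, lands at row 3
Move 5: X drops in col 2, lands at row 4
Move 6: O drops in col 2, lands at row 3
Move 7: X drops in col 2, lands at row 2
Move 8: O drops in col 3, lands at row 3
Move 9: X drops in col 1, lands at row 3
Move 10: O drops in col 4, lands at row 4

Answer: .....
.....
..X..
OXOO.
XXXOO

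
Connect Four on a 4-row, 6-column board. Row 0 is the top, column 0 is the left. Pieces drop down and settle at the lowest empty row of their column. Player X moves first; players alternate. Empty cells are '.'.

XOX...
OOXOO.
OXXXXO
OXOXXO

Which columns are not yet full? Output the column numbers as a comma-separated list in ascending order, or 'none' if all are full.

col 0: top cell = 'X' → FULL
col 1: top cell = 'O' → FULL
col 2: top cell = 'X' → FULL
col 3: top cell = '.' → open
col 4: top cell = '.' → open
col 5: top cell = '.' → open

Answer: 3,4,5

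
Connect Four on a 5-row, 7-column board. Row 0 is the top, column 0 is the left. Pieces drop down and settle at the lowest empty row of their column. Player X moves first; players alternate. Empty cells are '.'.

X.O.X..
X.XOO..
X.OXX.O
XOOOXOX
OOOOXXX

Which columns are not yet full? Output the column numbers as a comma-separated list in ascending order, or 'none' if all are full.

col 0: top cell = 'X' → FULL
col 1: top cell = '.' → open
col 2: top cell = 'O' → FULL
col 3: top cell = '.' → open
col 4: top cell = 'X' → FULL
col 5: top cell = '.' → open
col 6: top cell = '.' → open

Answer: 1,3,5,6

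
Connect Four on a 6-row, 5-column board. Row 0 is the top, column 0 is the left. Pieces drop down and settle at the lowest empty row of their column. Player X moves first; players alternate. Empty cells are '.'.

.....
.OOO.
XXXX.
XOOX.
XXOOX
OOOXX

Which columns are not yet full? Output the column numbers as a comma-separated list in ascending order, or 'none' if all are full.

Answer: 0,1,2,3,4

Derivation:
col 0: top cell = '.' → open
col 1: top cell = '.' → open
col 2: top cell = '.' → open
col 3: top cell = '.' → open
col 4: top cell = '.' → open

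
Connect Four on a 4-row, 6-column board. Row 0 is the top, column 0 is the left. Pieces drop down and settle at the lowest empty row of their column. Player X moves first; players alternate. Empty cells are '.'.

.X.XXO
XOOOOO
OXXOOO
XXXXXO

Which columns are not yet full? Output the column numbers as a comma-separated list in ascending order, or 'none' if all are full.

Answer: 0,2

Derivation:
col 0: top cell = '.' → open
col 1: top cell = 'X' → FULL
col 2: top cell = '.' → open
col 3: top cell = 'X' → FULL
col 4: top cell = 'X' → FULL
col 5: top cell = 'O' → FULL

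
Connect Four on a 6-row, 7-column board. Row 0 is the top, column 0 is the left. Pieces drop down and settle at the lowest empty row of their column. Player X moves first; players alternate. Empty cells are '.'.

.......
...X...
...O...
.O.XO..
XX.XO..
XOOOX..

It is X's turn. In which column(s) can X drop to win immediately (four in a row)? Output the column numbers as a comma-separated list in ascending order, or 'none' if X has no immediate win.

col 0: drop X → no win
col 1: drop X → no win
col 2: drop X → WIN!
col 3: drop X → no win
col 4: drop X → no win
col 5: drop X → no win
col 6: drop X → no win

Answer: 2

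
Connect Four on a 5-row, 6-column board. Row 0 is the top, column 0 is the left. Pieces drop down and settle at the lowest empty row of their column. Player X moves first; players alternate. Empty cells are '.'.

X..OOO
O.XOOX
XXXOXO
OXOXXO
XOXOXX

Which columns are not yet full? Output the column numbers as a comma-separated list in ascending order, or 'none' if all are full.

col 0: top cell = 'X' → FULL
col 1: top cell = '.' → open
col 2: top cell = '.' → open
col 3: top cell = 'O' → FULL
col 4: top cell = 'O' → FULL
col 5: top cell = 'O' → FULL

Answer: 1,2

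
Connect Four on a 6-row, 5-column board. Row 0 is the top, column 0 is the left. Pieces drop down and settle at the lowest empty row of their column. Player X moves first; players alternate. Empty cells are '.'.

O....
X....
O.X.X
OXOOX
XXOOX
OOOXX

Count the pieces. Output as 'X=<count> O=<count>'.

X=10 O=10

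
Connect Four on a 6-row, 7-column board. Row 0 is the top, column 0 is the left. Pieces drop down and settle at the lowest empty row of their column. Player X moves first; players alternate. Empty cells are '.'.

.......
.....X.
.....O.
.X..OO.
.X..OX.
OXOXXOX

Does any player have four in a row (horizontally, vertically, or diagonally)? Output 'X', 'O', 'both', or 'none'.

none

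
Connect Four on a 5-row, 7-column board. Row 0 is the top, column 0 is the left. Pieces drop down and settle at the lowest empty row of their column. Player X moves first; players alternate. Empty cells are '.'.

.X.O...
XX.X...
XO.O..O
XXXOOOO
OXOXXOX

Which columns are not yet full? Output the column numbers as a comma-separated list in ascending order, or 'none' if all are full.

Answer: 0,2,4,5,6

Derivation:
col 0: top cell = '.' → open
col 1: top cell = 'X' → FULL
col 2: top cell = '.' → open
col 3: top cell = 'O' → FULL
col 4: top cell = '.' → open
col 5: top cell = '.' → open
col 6: top cell = '.' → open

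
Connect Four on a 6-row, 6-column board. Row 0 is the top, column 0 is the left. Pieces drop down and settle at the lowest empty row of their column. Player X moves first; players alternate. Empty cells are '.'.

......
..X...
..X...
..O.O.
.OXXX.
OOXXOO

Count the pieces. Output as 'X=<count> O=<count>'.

X=7 O=7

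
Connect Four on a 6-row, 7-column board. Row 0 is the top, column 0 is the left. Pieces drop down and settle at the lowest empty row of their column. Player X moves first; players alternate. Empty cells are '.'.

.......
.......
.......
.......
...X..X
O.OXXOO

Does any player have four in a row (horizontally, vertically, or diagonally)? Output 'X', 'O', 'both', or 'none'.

none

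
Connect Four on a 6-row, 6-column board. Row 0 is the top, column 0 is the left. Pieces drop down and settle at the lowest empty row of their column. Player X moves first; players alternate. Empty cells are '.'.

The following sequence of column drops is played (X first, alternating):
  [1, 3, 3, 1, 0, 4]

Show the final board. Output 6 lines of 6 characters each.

Move 1: X drops in col 1, lands at row 5
Move 2: O drops in col 3, lands at row 5
Move 3: X drops in col 3, lands at row 4
Move 4: O drops in col 1, lands at row 4
Move 5: X drops in col 0, lands at row 5
Move 6: O drops in col 4, lands at row 5

Answer: ......
......
......
......
.O.X..
XX.OO.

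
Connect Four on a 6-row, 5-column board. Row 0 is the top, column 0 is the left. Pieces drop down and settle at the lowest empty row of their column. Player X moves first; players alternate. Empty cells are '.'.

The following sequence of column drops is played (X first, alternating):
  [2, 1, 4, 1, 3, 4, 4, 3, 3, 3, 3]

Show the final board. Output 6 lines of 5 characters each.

Move 1: X drops in col 2, lands at row 5
Move 2: O drops in col 1, lands at row 5
Move 3: X drops in col 4, lands at row 5
Move 4: O drops in col 1, lands at row 4
Move 5: X drops in col 3, lands at row 5
Move 6: O drops in col 4, lands at row 4
Move 7: X drops in col 4, lands at row 3
Move 8: O drops in col 3, lands at row 4
Move 9: X drops in col 3, lands at row 3
Move 10: O drops in col 3, lands at row 2
Move 11: X drops in col 3, lands at row 1

Answer: .....
...X.
...O.
...XX
.O.OO
.OXXX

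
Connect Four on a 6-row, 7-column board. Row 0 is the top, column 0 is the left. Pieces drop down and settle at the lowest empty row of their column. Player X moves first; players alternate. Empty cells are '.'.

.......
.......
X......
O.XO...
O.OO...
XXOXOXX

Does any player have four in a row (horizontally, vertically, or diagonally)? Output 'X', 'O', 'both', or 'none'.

none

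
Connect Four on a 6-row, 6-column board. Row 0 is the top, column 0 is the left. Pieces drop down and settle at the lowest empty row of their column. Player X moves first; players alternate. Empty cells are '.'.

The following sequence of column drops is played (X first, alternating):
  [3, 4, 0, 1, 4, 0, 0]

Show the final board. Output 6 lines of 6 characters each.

Answer: ......
......
......
X.....
O...X.
XO.XO.

Derivation:
Move 1: X drops in col 3, lands at row 5
Move 2: O drops in col 4, lands at row 5
Move 3: X drops in col 0, lands at row 5
Move 4: O drops in col 1, lands at row 5
Move 5: X drops in col 4, lands at row 4
Move 6: O drops in col 0, lands at row 4
Move 7: X drops in col 0, lands at row 3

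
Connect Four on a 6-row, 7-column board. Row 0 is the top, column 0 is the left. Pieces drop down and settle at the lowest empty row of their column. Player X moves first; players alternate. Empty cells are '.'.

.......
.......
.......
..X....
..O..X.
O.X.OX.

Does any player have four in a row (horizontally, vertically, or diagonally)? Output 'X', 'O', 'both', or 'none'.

none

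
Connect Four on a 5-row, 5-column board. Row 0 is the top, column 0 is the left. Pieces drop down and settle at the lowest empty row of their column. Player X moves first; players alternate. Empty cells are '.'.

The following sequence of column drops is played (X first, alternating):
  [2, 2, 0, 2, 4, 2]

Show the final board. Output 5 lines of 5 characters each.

Move 1: X drops in col 2, lands at row 4
Move 2: O drops in col 2, lands at row 3
Move 3: X drops in col 0, lands at row 4
Move 4: O drops in col 2, lands at row 2
Move 5: X drops in col 4, lands at row 4
Move 6: O drops in col 2, lands at row 1

Answer: .....
..O..
..O..
..O..
X.X.X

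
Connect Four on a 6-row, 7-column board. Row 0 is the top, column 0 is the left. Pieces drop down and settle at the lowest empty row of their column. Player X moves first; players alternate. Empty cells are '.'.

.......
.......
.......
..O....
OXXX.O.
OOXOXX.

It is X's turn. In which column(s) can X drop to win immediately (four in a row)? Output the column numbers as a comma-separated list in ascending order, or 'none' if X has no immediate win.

col 0: drop X → no win
col 1: drop X → no win
col 2: drop X → no win
col 3: drop X → no win
col 4: drop X → WIN!
col 5: drop X → no win
col 6: drop X → no win

Answer: 4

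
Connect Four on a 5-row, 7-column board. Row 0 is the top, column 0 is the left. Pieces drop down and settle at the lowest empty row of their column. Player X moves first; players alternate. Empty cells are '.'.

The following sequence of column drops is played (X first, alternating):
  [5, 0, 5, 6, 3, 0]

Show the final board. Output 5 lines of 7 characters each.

Answer: .......
.......
.......
O....X.
O..X.XO

Derivation:
Move 1: X drops in col 5, lands at row 4
Move 2: O drops in col 0, lands at row 4
Move 3: X drops in col 5, lands at row 3
Move 4: O drops in col 6, lands at row 4
Move 5: X drops in col 3, lands at row 4
Move 6: O drops in col 0, lands at row 3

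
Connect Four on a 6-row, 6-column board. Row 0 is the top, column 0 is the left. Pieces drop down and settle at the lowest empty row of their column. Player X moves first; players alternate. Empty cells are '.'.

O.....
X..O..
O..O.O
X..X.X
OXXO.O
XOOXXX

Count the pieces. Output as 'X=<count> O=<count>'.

X=10 O=10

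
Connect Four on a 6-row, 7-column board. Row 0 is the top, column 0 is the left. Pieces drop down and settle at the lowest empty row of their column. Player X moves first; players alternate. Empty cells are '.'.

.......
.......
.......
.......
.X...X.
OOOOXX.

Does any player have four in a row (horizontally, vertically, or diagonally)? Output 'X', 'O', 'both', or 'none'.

O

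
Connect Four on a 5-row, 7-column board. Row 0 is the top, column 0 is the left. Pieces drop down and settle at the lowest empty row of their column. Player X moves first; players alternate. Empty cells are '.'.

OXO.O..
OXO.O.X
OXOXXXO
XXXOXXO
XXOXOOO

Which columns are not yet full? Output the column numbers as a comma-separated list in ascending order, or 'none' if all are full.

Answer: 3,5,6

Derivation:
col 0: top cell = 'O' → FULL
col 1: top cell = 'X' → FULL
col 2: top cell = 'O' → FULL
col 3: top cell = '.' → open
col 4: top cell = 'O' → FULL
col 5: top cell = '.' → open
col 6: top cell = '.' → open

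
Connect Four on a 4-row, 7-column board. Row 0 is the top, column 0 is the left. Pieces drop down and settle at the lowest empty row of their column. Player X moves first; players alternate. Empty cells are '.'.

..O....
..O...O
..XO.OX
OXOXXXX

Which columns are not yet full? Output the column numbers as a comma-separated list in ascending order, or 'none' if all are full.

Answer: 0,1,3,4,5,6

Derivation:
col 0: top cell = '.' → open
col 1: top cell = '.' → open
col 2: top cell = 'O' → FULL
col 3: top cell = '.' → open
col 4: top cell = '.' → open
col 5: top cell = '.' → open
col 6: top cell = '.' → open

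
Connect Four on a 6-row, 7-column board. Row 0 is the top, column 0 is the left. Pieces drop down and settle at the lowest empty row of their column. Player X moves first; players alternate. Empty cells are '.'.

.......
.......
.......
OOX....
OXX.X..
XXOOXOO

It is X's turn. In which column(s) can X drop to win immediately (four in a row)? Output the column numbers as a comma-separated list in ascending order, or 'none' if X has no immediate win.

Answer: 3

Derivation:
col 0: drop X → no win
col 1: drop X → no win
col 2: drop X → no win
col 3: drop X → WIN!
col 4: drop X → no win
col 5: drop X → no win
col 6: drop X → no win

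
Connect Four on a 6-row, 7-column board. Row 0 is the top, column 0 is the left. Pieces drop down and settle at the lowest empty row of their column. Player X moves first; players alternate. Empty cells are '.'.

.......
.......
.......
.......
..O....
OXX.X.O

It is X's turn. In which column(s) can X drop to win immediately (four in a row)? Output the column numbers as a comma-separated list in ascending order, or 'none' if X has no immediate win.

col 0: drop X → no win
col 1: drop X → no win
col 2: drop X → no win
col 3: drop X → WIN!
col 4: drop X → no win
col 5: drop X → no win
col 6: drop X → no win

Answer: 3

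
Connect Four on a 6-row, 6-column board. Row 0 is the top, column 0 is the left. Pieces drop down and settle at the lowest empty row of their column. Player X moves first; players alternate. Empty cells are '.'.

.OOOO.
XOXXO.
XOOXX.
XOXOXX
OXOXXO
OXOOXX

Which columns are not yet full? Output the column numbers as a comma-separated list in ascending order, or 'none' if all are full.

Answer: 0,5

Derivation:
col 0: top cell = '.' → open
col 1: top cell = 'O' → FULL
col 2: top cell = 'O' → FULL
col 3: top cell = 'O' → FULL
col 4: top cell = 'O' → FULL
col 5: top cell = '.' → open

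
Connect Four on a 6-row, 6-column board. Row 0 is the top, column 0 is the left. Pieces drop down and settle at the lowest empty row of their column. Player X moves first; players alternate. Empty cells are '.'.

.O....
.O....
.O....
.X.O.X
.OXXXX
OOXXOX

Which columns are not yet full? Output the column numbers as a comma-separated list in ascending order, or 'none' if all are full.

col 0: top cell = '.' → open
col 1: top cell = 'O' → FULL
col 2: top cell = '.' → open
col 3: top cell = '.' → open
col 4: top cell = '.' → open
col 5: top cell = '.' → open

Answer: 0,2,3,4,5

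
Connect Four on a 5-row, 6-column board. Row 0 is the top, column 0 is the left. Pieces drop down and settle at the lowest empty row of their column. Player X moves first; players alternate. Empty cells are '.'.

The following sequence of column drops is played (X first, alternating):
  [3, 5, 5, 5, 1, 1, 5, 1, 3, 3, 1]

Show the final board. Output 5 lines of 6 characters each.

Answer: ......
.X...X
.O.O.O
.O.X.X
.X.X.O

Derivation:
Move 1: X drops in col 3, lands at row 4
Move 2: O drops in col 5, lands at row 4
Move 3: X drops in col 5, lands at row 3
Move 4: O drops in col 5, lands at row 2
Move 5: X drops in col 1, lands at row 4
Move 6: O drops in col 1, lands at row 3
Move 7: X drops in col 5, lands at row 1
Move 8: O drops in col 1, lands at row 2
Move 9: X drops in col 3, lands at row 3
Move 10: O drops in col 3, lands at row 2
Move 11: X drops in col 1, lands at row 1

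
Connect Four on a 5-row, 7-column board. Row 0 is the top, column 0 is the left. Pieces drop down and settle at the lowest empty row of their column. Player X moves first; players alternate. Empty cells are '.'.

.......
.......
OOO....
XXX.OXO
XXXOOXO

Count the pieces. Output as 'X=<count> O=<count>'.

X=8 O=8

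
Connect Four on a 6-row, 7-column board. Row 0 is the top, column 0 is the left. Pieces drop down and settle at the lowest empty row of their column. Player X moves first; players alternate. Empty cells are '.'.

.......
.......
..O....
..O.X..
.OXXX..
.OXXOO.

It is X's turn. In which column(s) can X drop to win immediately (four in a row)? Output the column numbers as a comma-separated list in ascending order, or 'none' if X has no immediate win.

col 0: drop X → no win
col 1: drop X → no win
col 2: drop X → no win
col 3: drop X → no win
col 4: drop X → no win
col 5: drop X → WIN!
col 6: drop X → no win

Answer: 5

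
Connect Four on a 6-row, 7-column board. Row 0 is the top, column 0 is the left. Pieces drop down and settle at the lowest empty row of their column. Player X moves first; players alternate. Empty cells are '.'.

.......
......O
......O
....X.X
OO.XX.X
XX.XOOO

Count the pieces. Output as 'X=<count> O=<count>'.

X=8 O=7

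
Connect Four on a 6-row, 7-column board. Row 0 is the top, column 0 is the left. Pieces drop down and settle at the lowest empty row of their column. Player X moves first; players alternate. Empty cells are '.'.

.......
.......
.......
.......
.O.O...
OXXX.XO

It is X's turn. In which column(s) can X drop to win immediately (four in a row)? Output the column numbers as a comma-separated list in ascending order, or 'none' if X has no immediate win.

Answer: 4

Derivation:
col 0: drop X → no win
col 1: drop X → no win
col 2: drop X → no win
col 3: drop X → no win
col 4: drop X → WIN!
col 5: drop X → no win
col 6: drop X → no win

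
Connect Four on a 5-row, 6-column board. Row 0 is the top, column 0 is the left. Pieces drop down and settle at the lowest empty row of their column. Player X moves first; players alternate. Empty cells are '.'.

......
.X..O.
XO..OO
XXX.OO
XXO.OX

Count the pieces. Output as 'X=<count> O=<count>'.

X=8 O=8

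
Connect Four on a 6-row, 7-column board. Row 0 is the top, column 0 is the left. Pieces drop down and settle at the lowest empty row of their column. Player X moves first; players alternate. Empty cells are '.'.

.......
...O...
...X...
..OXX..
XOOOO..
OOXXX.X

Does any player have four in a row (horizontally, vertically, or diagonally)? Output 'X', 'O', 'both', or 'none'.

O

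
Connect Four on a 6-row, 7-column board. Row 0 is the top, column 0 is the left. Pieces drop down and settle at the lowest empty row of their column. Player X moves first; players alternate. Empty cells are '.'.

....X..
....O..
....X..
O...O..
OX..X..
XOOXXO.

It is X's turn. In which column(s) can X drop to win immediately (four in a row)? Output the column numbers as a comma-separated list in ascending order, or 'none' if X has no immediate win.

col 0: drop X → no win
col 1: drop X → no win
col 2: drop X → no win
col 3: drop X → no win
col 5: drop X → no win
col 6: drop X → no win

Answer: none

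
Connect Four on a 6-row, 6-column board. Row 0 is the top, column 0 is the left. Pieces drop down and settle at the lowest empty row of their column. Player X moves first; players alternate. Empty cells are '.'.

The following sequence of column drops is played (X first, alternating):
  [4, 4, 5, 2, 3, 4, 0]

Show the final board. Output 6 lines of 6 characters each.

Move 1: X drops in col 4, lands at row 5
Move 2: O drops in col 4, lands at row 4
Move 3: X drops in col 5, lands at row 5
Move 4: O drops in col 2, lands at row 5
Move 5: X drops in col 3, lands at row 5
Move 6: O drops in col 4, lands at row 3
Move 7: X drops in col 0, lands at row 5

Answer: ......
......
......
....O.
....O.
X.OXXX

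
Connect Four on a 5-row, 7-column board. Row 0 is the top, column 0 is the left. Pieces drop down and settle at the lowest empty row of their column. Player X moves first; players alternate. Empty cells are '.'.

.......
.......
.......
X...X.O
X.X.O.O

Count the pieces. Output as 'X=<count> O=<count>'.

X=4 O=3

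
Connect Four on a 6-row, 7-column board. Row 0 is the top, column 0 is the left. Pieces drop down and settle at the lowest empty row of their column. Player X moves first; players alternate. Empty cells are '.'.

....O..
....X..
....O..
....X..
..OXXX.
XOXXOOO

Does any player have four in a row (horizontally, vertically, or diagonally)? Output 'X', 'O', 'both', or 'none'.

none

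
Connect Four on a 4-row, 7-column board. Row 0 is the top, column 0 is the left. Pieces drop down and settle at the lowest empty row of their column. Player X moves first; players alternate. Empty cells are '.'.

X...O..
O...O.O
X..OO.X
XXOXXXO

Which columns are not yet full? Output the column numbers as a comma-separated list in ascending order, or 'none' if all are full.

col 0: top cell = 'X' → FULL
col 1: top cell = '.' → open
col 2: top cell = '.' → open
col 3: top cell = '.' → open
col 4: top cell = 'O' → FULL
col 5: top cell = '.' → open
col 6: top cell = '.' → open

Answer: 1,2,3,5,6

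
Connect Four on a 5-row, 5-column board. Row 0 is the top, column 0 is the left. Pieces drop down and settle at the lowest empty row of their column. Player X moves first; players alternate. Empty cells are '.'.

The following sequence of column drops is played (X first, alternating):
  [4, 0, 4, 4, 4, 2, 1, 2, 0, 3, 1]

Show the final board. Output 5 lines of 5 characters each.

Move 1: X drops in col 4, lands at row 4
Move 2: O drops in col 0, lands at row 4
Move 3: X drops in col 4, lands at row 3
Move 4: O drops in col 4, lands at row 2
Move 5: X drops in col 4, lands at row 1
Move 6: O drops in col 2, lands at row 4
Move 7: X drops in col 1, lands at row 4
Move 8: O drops in col 2, lands at row 3
Move 9: X drops in col 0, lands at row 3
Move 10: O drops in col 3, lands at row 4
Move 11: X drops in col 1, lands at row 3

Answer: .....
....X
....O
XXO.X
OXOOX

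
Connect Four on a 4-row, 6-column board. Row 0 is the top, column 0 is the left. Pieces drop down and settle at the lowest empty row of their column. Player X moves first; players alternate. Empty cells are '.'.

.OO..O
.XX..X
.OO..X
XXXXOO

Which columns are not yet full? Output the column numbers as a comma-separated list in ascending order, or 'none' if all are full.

col 0: top cell = '.' → open
col 1: top cell = 'O' → FULL
col 2: top cell = 'O' → FULL
col 3: top cell = '.' → open
col 4: top cell = '.' → open
col 5: top cell = 'O' → FULL

Answer: 0,3,4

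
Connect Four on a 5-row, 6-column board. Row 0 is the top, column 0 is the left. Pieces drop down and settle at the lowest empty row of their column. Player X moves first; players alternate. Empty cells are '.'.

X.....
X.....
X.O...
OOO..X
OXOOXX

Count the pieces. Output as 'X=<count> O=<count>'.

X=7 O=7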